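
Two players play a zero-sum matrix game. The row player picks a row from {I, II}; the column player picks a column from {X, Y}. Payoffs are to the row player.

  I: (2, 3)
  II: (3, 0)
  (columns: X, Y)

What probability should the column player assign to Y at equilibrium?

1/4

Row minima: I → 2, II → 0; maximin = 2.
Column maxima: X → 3, Y → 3; minimax = 3.
2 ≠ 3, so there is no saddle point; optimal play is mixed.
Let the row player play I with probability p. Expected payoff against X: 2p + 3(1−p) = −p + 3; against Y: 3p + 0(1−p) = 3p.
Setting these equal: −p + 3 = 3p ⇒ −4p = -3 ⇒ p = 3/4, and the value is (-1)·(3/4) + 3 = 9/4.
For the column player: with q = P(X), equating I's and II's payoffs gives −q + 3 = 3q ⇒ q = 3/4.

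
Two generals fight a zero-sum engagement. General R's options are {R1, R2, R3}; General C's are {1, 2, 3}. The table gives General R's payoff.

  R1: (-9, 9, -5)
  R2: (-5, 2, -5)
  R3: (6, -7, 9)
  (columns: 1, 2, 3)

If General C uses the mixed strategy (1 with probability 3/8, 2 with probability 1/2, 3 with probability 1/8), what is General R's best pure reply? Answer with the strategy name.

R1

Expected payoff of R1: (3/8)·(-9) + (1/2)·9 + (1/8)·(-5) = 1/2.
Expected payoff of R2: (3/8)·(-5) + (1/2)·2 + (1/8)·(-5) = -3/2.
Expected payoff of R3: (3/8)·6 + (1/2)·(-7) + (1/8)·9 = -1/8.
The largest is 1/2, so General R's best response is R1.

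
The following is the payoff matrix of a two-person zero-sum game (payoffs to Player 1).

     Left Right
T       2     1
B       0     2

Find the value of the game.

4/3

Row minima: T → 1, B → 0; maximin = 1.
Column maxima: Left → 2, Right → 2; minimax = 2.
1 ≠ 2, so there is no saddle point; optimal play is mixed.
Let Player 1 play T with probability p. Expected payoff against Left: 2p + 0(1−p) = 2p; against Right: 1p + 2(1−p) = −p + 2.
Setting these equal: 2p = −p + 2 ⇒ 3p = 2 ⇒ p = 2/3, and the value is (2)·(2/3) = 4/3.
For Player 2: with q = P(Left), equating T's and B's payoffs gives q + 1 = −2q + 2 ⇒ q = 1/3.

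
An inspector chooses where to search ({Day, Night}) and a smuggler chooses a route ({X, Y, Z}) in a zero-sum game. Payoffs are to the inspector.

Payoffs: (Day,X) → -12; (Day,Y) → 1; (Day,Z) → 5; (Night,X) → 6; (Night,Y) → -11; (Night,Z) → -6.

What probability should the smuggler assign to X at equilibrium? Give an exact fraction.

2/5

Row minima: Day → -12, Night → -11; maximin = -11.
Column maxima: X → 6, Y → 1, Z → 5; minimax = 1.
-11 ≠ 1, so there is no saddle point; optimal play is mixed.
Z is strictly dominated by Y (it gives the inspector strictly more in every row), so the smuggler never plays it.
On the remaining 2×2 (Day, Night vs X, Y):
Let the inspector play Day with probability p. Expected payoff against X: (-12)p + 6(1−p) = −18p + 6; against Y: 1p + (-11)(1−p) = 12p − 11.
Setting these equal: −18p + 6 = 12p − 11 ⇒ −30p = -17 ⇒ p = 17/30, and the value is (-18)·(17/30) + 6 = -21/5.
For the smuggler: with q = P(X), equating Day's and Night's payoffs gives −13q + 1 = 17q − 11 ⇒ q = 2/5.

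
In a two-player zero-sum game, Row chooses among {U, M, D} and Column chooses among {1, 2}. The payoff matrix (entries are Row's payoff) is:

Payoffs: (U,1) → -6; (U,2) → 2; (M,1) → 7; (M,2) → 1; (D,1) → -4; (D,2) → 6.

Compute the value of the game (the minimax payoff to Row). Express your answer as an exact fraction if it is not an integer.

23/8

Row minima: U → -6, M → 1, D → -4; maximin = 1.
Column maxima: 1 → 7, 2 → 6; minimax = 6.
1 ≠ 6, so there is no saddle point; optimal play is mixed.
U is strictly dominated by D, so Row never plays it.
On the remaining 2×2 (M, D vs 1, 2):
Let Row play M with probability p. Expected payoff against 1: 7p + (-4)(1−p) = 11p − 4; against 2: 1p + 6(1−p) = −5p + 6.
Setting these equal: 11p − 4 = −5p + 6 ⇒ 16p = 10 ⇒ p = 5/8, and the value is (11)·(5/8) − 4 = 23/8.
For Column: with q = P(1), equating M's and D's payoffs gives 6q + 1 = −10q + 6 ⇒ q = 5/16.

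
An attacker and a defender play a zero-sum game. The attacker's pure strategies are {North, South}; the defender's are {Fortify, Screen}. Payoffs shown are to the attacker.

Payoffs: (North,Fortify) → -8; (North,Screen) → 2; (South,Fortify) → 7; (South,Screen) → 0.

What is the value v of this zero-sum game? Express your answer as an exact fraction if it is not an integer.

14/17

Row minima: North → -8, South → 0; maximin = 0.
Column maxima: Fortify → 7, Screen → 2; minimax = 2.
0 ≠ 2, so there is no saddle point; optimal play is mixed.
Let the attacker play North with probability p. Expected payoff against Fortify: (-8)p + 7(1−p) = −15p + 7; against Screen: 2p + 0(1−p) = 2p.
Setting these equal: −15p + 7 = 2p ⇒ −17p = -7 ⇒ p = 7/17, and the value is (-15)·(7/17) + 7 = 14/17.
For the defender: with q = P(Fortify), equating North's and South's payoffs gives −10q + 2 = 7q ⇒ q = 2/17.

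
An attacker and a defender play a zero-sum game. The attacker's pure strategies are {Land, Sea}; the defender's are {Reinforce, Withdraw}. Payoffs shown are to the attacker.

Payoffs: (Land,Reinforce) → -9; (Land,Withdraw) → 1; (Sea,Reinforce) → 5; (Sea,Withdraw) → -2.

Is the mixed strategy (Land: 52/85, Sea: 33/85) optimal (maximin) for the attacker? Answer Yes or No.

Against Reinforce this mix gives (52/85)·(-9) + (33/85)·5 = -303/85.
Against Withdraw this mix gives (52/85)·1 + (33/85)·(-2) = -14/85.
The defender will play Reinforce, holding the attacker to -303/85. Shifting weight toward the row that does better against Reinforce would raise this floor (the equalizing mix achieves -13/17 against both Reinforce and Withdraw), so the proposed strategy is not optimal.

No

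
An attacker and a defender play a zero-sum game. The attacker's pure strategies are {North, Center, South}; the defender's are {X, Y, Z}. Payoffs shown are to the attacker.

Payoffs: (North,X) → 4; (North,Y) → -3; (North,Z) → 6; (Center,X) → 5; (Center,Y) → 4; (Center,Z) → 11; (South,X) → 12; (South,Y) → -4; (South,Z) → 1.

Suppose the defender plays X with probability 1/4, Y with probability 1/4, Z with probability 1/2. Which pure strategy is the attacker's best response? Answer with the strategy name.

Expected payoff of North: (1/4)·4 + (1/4)·(-3) + (1/2)·6 = 13/4.
Expected payoff of Center: (1/4)·5 + (1/4)·4 + (1/2)·11 = 31/4.
Expected payoff of South: (1/4)·12 + (1/4)·(-4) + (1/2)·1 = 5/2.
The largest is 31/4, so the attacker's best response is Center.

Center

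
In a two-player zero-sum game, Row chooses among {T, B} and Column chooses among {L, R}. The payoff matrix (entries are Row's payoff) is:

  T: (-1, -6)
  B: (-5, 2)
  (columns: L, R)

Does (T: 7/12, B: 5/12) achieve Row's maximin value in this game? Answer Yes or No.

Yes

Against L this mix gives (7/12)·(-1) + (5/12)·(-5) = -8/3.
Against R this mix gives (7/12)·(-6) + (5/12)·2 = -8/3.
All of Column's active replies (L, R) yield -8/3, and no column does worse for Row. The mix makes Column indifferent and guarantees -8/3, so it is optimal.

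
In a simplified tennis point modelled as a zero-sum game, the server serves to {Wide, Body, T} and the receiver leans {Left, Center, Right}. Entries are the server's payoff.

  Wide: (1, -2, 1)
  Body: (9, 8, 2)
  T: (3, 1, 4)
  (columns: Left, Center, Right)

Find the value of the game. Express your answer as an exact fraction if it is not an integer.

Row minima: Wide → -2, Body → 2, T → 1; maximin = 2.
Column maxima: Left → 9, Center → 8, Right → 4; minimax = 4.
2 ≠ 4, so there is no saddle point; optimal play is mixed.
Wide is strictly dominated by Body, so the server never plays it.
Left is strictly dominated by Center (it gives the server strictly more in every row), so the receiver never plays it.
On the remaining 2×2 (Body, T vs Center, Right):
Let the server play Body with probability p. Expected payoff against Center: 8p + 1(1−p) = 7p + 1; against Right: 2p + 4(1−p) = −2p + 4.
Setting these equal: 7p + 1 = −2p + 4 ⇒ 9p = 3 ⇒ p = 1/3, and the value is (7)·(1/3) + 1 = 10/3.
For the receiver: with q = P(Center), equating Body's and T's payoffs gives 6q + 2 = −3q + 4 ⇒ q = 2/9.

10/3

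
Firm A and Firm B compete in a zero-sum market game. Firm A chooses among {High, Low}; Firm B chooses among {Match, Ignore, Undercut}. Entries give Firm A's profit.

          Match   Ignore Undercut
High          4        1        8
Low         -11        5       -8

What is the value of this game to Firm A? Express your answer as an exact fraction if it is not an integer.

Row minima: High → 1, Low → -11; maximin = 1.
Column maxima: Match → 4, Ignore → 5, Undercut → 8; minimax = 4.
1 ≠ 4, so there is no saddle point; optimal play is mixed.
Undercut is strictly dominated by Match (it gives Firm A strictly more in every row), so Firm B never plays it.
On the remaining 2×2 (High, Low vs Match, Ignore):
Let Firm A play High with probability p. Expected payoff against Match: 4p + (-11)(1−p) = 15p − 11; against Ignore: 1p + 5(1−p) = −4p + 5.
Setting these equal: 15p − 11 = −4p + 5 ⇒ 19p = 16 ⇒ p = 16/19, and the value is (15)·(16/19) − 11 = 31/19.
For Firm B: with q = P(Match), equating High's and Low's payoffs gives 3q + 1 = −16q + 5 ⇒ q = 4/19.

31/19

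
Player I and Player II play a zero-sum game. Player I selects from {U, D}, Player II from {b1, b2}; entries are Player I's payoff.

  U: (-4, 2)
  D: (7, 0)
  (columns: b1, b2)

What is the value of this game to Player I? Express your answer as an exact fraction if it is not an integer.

14/13

Row minima: U → -4, D → 0; maximin = 0.
Column maxima: b1 → 7, b2 → 2; minimax = 2.
0 ≠ 2, so there is no saddle point; optimal play is mixed.
Let Player I play U with probability p. Expected payoff against b1: (-4)p + 7(1−p) = −11p + 7; against b2: 2p + 0(1−p) = 2p.
Setting these equal: −11p + 7 = 2p ⇒ −13p = -7 ⇒ p = 7/13, and the value is (-11)·(7/13) + 7 = 14/13.
For Player II: with q = P(b1), equating U's and D's payoffs gives −6q + 2 = 7q ⇒ q = 2/13.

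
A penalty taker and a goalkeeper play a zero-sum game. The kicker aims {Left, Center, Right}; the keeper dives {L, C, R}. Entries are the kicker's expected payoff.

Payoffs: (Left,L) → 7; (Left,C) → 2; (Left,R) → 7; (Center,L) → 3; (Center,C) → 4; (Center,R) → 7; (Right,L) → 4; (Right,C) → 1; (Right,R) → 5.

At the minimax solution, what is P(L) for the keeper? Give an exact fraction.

Row minima: Left → 2, Center → 3, Right → 1; maximin = 3.
Column maxima: L → 7, C → 4, R → 7; minimax = 4.
3 ≠ 4, so there is no saddle point; optimal play is mixed.
Right is strictly dominated by Left, so the kicker never plays it.
R is strictly dominated by C (it gives the kicker strictly more in every row), so the keeper never plays it.
On the remaining 2×2 (Left, Center vs L, C):
Let the kicker play Left with probability p. Expected payoff against L: 7p + 3(1−p) = 4p + 3; against C: 2p + 4(1−p) = −2p + 4.
Setting these equal: 4p + 3 = −2p + 4 ⇒ 6p = 1 ⇒ p = 1/6, and the value is (4)·(1/6) + 3 = 11/3.
For the keeper: with q = P(L), equating Left's and Center's payoffs gives 5q + 2 = −q + 4 ⇒ q = 1/3.

1/3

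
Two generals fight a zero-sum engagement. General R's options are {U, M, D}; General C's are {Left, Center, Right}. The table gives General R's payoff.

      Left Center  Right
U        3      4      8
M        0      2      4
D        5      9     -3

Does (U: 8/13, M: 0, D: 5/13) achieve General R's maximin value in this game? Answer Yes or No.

Against Left this mix gives (8/13)·3 + (5/13)·5 = 49/13.
Against Center this mix gives (8/13)·4 + (5/13)·9 = 77/13.
Against Right this mix gives (8/13)·8 + (5/13)·(-3) = 49/13.
All of General C's active replies (Left, Right) yield 49/13, and no column does worse for General R. The mix makes General C indifferent and guarantees 49/13, so it is optimal.

Yes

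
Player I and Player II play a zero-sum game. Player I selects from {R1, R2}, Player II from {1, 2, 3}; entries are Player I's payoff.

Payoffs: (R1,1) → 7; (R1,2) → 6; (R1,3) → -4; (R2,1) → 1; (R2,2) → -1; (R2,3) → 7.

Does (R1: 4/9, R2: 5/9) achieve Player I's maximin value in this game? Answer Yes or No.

Yes

Against 1 this mix gives (4/9)·7 + (5/9)·1 = 11/3.
Against 2 this mix gives (4/9)·6 + (5/9)·(-1) = 19/9.
Against 3 this mix gives (4/9)·(-4) + (5/9)·7 = 19/9.
All of Player II's active replies (2, 3) yield 19/9, and no column does worse for Player I. The mix makes Player II indifferent and guarantees 19/9, so it is optimal.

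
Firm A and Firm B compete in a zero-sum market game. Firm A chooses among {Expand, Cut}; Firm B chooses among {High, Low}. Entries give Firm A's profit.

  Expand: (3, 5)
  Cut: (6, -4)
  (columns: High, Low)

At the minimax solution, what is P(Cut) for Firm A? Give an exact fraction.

Row minima: Expand → 3, Cut → -4; maximin = 3.
Column maxima: High → 6, Low → 5; minimax = 5.
3 ≠ 5, so there is no saddle point; optimal play is mixed.
Let Firm A play Expand with probability p. Expected payoff against High: 3p + 6(1−p) = −3p + 6; against Low: 5p + (-4)(1−p) = 9p − 4.
Setting these equal: −3p + 6 = 9p − 4 ⇒ −12p = -10 ⇒ p = 5/6, and the value is (-3)·(5/6) + 6 = 7/2.
For Firm B: with q = P(High), equating Expand's and Cut's payoffs gives −2q + 5 = 10q − 4 ⇒ q = 3/4.

1/6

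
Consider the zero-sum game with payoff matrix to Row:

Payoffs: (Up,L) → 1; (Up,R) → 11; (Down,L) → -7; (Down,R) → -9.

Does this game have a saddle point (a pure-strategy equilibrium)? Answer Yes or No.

Yes

Row minima: Up → 1, Down → -9; maximin = 1.
Column maxima: L → 1, R → 11; minimax = 1.
maximin = minimax = 1, so a saddle point exists.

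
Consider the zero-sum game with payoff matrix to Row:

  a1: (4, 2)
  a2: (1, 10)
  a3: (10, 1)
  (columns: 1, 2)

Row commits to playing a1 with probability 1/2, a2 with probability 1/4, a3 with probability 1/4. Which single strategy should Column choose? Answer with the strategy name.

2

If Column plays 1, Row's expected payoff is (1/2)·4 + (1/4)·1 + (1/4)·10 = 19/4.
If Column plays 2, Row's expected payoff is (1/2)·2 + (1/4)·10 + (1/4)·1 = 15/4.
Column minimizes Row's payoff; the smallest is 15/4, so the best response is 2.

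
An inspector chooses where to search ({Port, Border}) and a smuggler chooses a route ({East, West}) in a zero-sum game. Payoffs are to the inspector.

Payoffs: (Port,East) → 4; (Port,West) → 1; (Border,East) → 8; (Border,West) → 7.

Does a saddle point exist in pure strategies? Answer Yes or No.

Row minima: Port → 1, Border → 7; maximin = 7.
Column maxima: East → 8, West → 7; minimax = 7.
maximin = minimax = 7, so a saddle point exists.

Yes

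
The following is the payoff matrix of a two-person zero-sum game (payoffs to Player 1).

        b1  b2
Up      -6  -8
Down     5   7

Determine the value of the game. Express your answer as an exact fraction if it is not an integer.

Row minima: Up → -8, Down → 5; maximin = 5.
Column maxima: b1 → 5, b2 → 7; minimax = 5.
Since maximin = minimax = 5, there is a saddle point and the value is 5.

5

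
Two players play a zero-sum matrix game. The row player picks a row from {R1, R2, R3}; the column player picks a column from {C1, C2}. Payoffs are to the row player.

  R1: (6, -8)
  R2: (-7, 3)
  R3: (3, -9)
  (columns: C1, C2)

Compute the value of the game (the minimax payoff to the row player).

-19/12

Row minima: R1 → -8, R2 → -7, R3 → -9; maximin = -7.
Column maxima: C1 → 6, C2 → 3; minimax = 3.
-7 ≠ 3, so there is no saddle point; optimal play is mixed.
R3 is strictly dominated by R1, so the row player never plays it.
On the remaining 2×2 (R1, R2 vs C1, C2):
Let the row player play R1 with probability p. Expected payoff against C1: 6p + (-7)(1−p) = 13p − 7; against C2: (-8)p + 3(1−p) = −11p + 3.
Setting these equal: 13p − 7 = −11p + 3 ⇒ 24p = 10 ⇒ p = 5/12, and the value is (13)·(5/12) − 7 = -19/12.
For the column player: with q = P(C1), equating R1's and R2's payoffs gives 14q − 8 = −10q + 3 ⇒ q = 11/24.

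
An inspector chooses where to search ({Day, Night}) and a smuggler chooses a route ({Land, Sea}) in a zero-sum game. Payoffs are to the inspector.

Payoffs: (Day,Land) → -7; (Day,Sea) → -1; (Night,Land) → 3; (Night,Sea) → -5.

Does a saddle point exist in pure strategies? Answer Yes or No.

No

Row minima: Day → -7, Night → -5; maximin = -5.
Column maxima: Land → 3, Sea → -1; minimax = -1.
-5 ≠ -1, so no pure-strategy equilibrium exists.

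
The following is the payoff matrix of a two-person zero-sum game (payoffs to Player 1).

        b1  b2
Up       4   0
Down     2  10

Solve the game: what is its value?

Row minima: Up → 0, Down → 2; maximin = 2.
Column maxima: b1 → 4, b2 → 10; minimax = 4.
2 ≠ 4, so there is no saddle point; optimal play is mixed.
Let Player 1 play Up with probability p. Expected payoff against b1: 4p + 2(1−p) = 2p + 2; against b2: 0p + 10(1−p) = −10p + 10.
Setting these equal: 2p + 2 = −10p + 10 ⇒ 12p = 8 ⇒ p = 2/3, and the value is (2)·(2/3) + 2 = 10/3.
For Player 2: with q = P(b1), equating Up's and Down's payoffs gives 4q = −8q + 10 ⇒ q = 5/6.

10/3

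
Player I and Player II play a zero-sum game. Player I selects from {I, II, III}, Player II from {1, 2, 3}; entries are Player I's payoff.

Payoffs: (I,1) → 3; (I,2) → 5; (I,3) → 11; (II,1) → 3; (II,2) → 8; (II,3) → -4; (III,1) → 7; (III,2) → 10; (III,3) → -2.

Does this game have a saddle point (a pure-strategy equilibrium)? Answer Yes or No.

No

Row minima: I → 3, II → -4, III → -2; maximin = 3.
Column maxima: 1 → 7, 2 → 10, 3 → 11; minimax = 7.
3 ≠ 7, so no pure-strategy equilibrium exists.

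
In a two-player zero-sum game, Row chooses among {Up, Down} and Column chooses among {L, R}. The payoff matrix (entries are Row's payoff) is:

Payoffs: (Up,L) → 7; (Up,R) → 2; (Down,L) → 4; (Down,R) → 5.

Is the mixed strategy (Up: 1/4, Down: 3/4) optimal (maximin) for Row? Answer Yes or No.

No

Against L this mix gives (1/4)·7 + (3/4)·4 = 19/4.
Against R this mix gives (1/4)·2 + (3/4)·5 = 17/4.
Column will play R, holding Row to 17/4. Shifting weight toward the row that does better against R would raise this floor (the equalizing mix achieves 9/2 against both R and L), so the proposed strategy is not optimal.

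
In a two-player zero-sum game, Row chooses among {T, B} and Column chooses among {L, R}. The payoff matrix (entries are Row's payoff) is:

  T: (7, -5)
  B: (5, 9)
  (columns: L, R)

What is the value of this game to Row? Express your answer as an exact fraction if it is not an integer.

Row minima: T → -5, B → 5; maximin = 5.
Column maxima: L → 7, R → 9; minimax = 7.
5 ≠ 7, so there is no saddle point; optimal play is mixed.
Let Row play T with probability p. Expected payoff against L: 7p + 5(1−p) = 2p + 5; against R: (-5)p + 9(1−p) = −14p + 9.
Setting these equal: 2p + 5 = −14p + 9 ⇒ 16p = 4 ⇒ p = 1/4, and the value is (2)·(1/4) + 5 = 11/2.
For Column: with q = P(L), equating T's and B's payoffs gives 12q − 5 = −4q + 9 ⇒ q = 7/8.

11/2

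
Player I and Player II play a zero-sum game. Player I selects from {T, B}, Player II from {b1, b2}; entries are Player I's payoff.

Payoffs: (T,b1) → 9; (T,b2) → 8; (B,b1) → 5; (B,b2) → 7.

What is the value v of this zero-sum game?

Row minima: T → 8, B → 5; maximin = 8.
Column maxima: b1 → 9, b2 → 8; minimax = 8.
Since maximin = minimax = 8, there is a saddle point and the value is 8.

8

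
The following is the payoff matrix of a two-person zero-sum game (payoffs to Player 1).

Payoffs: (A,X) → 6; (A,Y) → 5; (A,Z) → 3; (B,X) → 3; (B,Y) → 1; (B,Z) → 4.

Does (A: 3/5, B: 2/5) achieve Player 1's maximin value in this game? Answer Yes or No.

Yes

Against X this mix gives (3/5)·6 + (2/5)·3 = 24/5.
Against Y this mix gives (3/5)·5 + (2/5)·1 = 17/5.
Against Z this mix gives (3/5)·3 + (2/5)·4 = 17/5.
All of Player 2's active replies (Y, Z) yield 17/5, and no column does worse for Player 1. The mix makes Player 2 indifferent and guarantees 17/5, so it is optimal.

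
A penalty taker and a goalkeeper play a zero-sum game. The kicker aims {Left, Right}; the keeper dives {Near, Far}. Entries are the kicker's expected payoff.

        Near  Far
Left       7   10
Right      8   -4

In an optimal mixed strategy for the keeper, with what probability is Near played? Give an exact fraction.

Row minima: Left → 7, Right → -4; maximin = 7.
Column maxima: Near → 8, Far → 10; minimax = 8.
7 ≠ 8, so there is no saddle point; optimal play is mixed.
Let the kicker play Left with probability p. Expected payoff against Near: 7p + 8(1−p) = −p + 8; against Far: 10p + (-4)(1−p) = 14p − 4.
Setting these equal: −p + 8 = 14p − 4 ⇒ −15p = -12 ⇒ p = 4/5, and the value is (-1)·(4/5) + 8 = 36/5.
For the keeper: with q = P(Near), equating Left's and Right's payoffs gives −3q + 10 = 12q − 4 ⇒ q = 14/15.

14/15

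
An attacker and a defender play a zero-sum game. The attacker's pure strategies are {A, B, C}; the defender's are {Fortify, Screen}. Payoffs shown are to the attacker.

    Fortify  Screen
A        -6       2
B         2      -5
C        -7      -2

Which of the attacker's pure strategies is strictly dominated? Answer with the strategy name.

C

A gives a strictly higher payoff than C against every column: -6 > -7, 2 > -2.
So C is strictly dominated and the attacker never plays it.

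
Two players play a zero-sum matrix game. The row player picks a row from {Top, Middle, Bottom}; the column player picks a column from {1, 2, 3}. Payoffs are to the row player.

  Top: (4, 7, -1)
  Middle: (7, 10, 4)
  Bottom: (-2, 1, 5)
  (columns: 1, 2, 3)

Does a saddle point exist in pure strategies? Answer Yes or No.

No

Row minima: Top → -1, Middle → 4, Bottom → -2; maximin = 4.
Column maxima: 1 → 7, 2 → 10, 3 → 5; minimax = 5.
4 ≠ 5, so no pure-strategy equilibrium exists.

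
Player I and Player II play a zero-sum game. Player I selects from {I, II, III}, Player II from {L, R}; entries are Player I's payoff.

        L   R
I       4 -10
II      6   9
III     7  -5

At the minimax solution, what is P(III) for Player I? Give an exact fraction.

Row minima: I → -10, II → 6, III → -5; maximin = 6.
Column maxima: L → 7, R → 9; minimax = 7.
6 ≠ 7, so there is no saddle point; optimal play is mixed.
I is strictly dominated by II, so Player I never plays it.
On the remaining 2×2 (II, III vs L, R):
Let Player I play II with probability p. Expected payoff against L: 6p + 7(1−p) = −p + 7; against R: 9p + (-5)(1−p) = 14p − 5.
Setting these equal: −p + 7 = 14p − 5 ⇒ −15p = -12 ⇒ p = 4/5, and the value is (-1)·(4/5) + 7 = 31/5.
For Player II: with q = P(L), equating II's and III's payoffs gives −3q + 9 = 12q − 5 ⇒ q = 14/15.

1/5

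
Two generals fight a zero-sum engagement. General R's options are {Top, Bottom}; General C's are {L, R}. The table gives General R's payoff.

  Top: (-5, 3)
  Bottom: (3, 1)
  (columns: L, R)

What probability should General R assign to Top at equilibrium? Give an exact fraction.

Row minima: Top → -5, Bottom → 1; maximin = 1.
Column maxima: L → 3, R → 3; minimax = 3.
1 ≠ 3, so there is no saddle point; optimal play is mixed.
Let General R play Top with probability p. Expected payoff against L: (-5)p + 3(1−p) = −8p + 3; against R: 3p + 1(1−p) = 2p + 1.
Setting these equal: −8p + 3 = 2p + 1 ⇒ −10p = -2 ⇒ p = 1/5, and the value is (-8)·(1/5) + 3 = 7/5.
For General C: with q = P(L), equating Top's and Bottom's payoffs gives −8q + 3 = 2q + 1 ⇒ q = 1/5.

1/5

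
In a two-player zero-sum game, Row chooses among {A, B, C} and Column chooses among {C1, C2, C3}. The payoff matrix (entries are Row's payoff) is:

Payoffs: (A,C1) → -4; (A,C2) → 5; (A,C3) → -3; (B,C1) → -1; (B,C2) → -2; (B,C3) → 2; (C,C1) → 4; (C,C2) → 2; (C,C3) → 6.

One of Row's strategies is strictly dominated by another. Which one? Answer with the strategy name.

B

C gives a strictly higher payoff than B against every column: 4 > -1, 2 > -2, 6 > 2.
So B is strictly dominated and Row never plays it.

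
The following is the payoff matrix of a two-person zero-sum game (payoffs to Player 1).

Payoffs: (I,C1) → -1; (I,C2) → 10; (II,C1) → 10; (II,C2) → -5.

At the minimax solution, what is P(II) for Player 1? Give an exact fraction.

Row minima: I → -1, II → -5; maximin = -1.
Column maxima: C1 → 10, C2 → 10; minimax = 10.
-1 ≠ 10, so there is no saddle point; optimal play is mixed.
Let Player 1 play I with probability p. Expected payoff against C1: (-1)p + 10(1−p) = −11p + 10; against C2: 10p + (-5)(1−p) = 15p − 5.
Setting these equal: −11p + 10 = 15p − 5 ⇒ −26p = -15 ⇒ p = 15/26, and the value is (-11)·(15/26) + 10 = 95/26.
For Player 2: with q = P(C1), equating I's and II's payoffs gives −11q + 10 = 15q − 5 ⇒ q = 15/26.

11/26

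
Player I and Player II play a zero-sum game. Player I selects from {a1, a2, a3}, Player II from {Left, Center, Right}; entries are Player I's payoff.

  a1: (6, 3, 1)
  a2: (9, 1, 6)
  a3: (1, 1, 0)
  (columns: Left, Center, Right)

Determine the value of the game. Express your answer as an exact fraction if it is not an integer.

Row minima: a1 → 1, a2 → 1, a3 → 0; maximin = 1.
Column maxima: Left → 9, Center → 3, Right → 6; minimax = 3.
1 ≠ 3, so there is no saddle point; optimal play is mixed.
a3 is strictly dominated by a1, so Player I never plays it.
With a3 eliminated, Left is strictly dominated by Center (it gives Player I strictly more in every remaining row), so Player II never plays it.
On the remaining 2×2 (a1, a2 vs Center, Right):
Let Player I play a1 with probability p. Expected payoff against Center: 3p + 1(1−p) = 2p + 1; against Right: 1p + 6(1−p) = −5p + 6.
Setting these equal: 2p + 1 = −5p + 6 ⇒ 7p = 5 ⇒ p = 5/7, and the value is (2)·(5/7) + 1 = 17/7.
For Player II: with q = P(Center), equating a1's and a2's payoffs gives 2q + 1 = −5q + 6 ⇒ q = 5/7.

17/7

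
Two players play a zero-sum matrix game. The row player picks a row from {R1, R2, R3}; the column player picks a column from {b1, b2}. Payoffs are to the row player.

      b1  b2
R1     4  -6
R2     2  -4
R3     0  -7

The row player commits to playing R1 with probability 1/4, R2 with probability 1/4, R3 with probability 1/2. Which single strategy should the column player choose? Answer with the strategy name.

b2

If the column player plays b1, the row player's expected payoff is (1/4)·4 + (1/4)·2 + (1/2)·0 = 3/2.
If the column player plays b2, the row player's expected payoff is (1/4)·(-6) + (1/4)·(-4) + (1/2)·(-7) = -6.
The column player minimizes the row player's payoff; the smallest is -6, so the best response is b2.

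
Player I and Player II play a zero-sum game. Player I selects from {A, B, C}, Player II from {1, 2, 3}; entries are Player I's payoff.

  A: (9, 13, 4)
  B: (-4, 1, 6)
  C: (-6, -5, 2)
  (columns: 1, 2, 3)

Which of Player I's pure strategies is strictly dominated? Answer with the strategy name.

A gives a strictly higher payoff than C against every column: 9 > -6, 13 > -5, 4 > 2.
So C is strictly dominated and Player I never plays it.

C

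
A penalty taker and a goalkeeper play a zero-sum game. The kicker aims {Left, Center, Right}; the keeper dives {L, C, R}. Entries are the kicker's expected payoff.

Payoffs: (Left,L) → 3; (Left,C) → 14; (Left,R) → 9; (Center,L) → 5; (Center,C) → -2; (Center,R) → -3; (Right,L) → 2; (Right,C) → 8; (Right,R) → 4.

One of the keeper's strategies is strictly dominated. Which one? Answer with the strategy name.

R holds the kicker's payoff strictly below C in every row: 9 < 14, -3 < -2, 4 < 8.
So C is strictly dominated for the keeper.

C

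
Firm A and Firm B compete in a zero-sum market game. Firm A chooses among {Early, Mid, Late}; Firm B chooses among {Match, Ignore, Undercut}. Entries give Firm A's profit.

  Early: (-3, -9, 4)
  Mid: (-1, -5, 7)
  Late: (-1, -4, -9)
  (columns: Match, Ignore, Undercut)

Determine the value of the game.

-73/17

Row minima: Early → -9, Mid → -5, Late → -9; maximin = -5.
Column maxima: Match → -1, Ignore → -4, Undercut → 7; minimax = -4.
-5 ≠ -4, so there is no saddle point; optimal play is mixed.
Early is strictly dominated by Mid, so Firm A never plays it.
Match is strictly dominated by Ignore (it gives Firm A strictly more in every row), so Firm B never plays it.
On the remaining 2×2 (Mid, Late vs Ignore, Undercut):
Let Firm A play Mid with probability p. Expected payoff against Ignore: (-5)p + (-4)(1−p) = −p − 4; against Undercut: 7p + (-9)(1−p) = 16p − 9.
Setting these equal: −p − 4 = 16p − 9 ⇒ −17p = -5 ⇒ p = 5/17, and the value is (-1)·(5/17) − 4 = -73/17.
For Firm B: with q = P(Ignore), equating Mid's and Late's payoffs gives −12q + 7 = 5q − 9 ⇒ q = 16/17.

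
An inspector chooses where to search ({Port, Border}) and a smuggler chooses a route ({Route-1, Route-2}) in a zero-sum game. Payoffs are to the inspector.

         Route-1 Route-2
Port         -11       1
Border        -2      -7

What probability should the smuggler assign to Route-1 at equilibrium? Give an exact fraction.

8/17

Row minima: Port → -11, Border → -7; maximin = -7.
Column maxima: Route-1 → -2, Route-2 → 1; minimax = -2.
-7 ≠ -2, so there is no saddle point; optimal play is mixed.
Let the inspector play Port with probability p. Expected payoff against Route-1: (-11)p + (-2)(1−p) = −9p − 2; against Route-2: 1p + (-7)(1−p) = 8p − 7.
Setting these equal: −9p − 2 = 8p − 7 ⇒ −17p = -5 ⇒ p = 5/17, and the value is (-9)·(5/17) − 2 = -79/17.
For the smuggler: with q = P(Route-1), equating Port's and Border's payoffs gives −12q + 1 = 5q − 7 ⇒ q = 8/17.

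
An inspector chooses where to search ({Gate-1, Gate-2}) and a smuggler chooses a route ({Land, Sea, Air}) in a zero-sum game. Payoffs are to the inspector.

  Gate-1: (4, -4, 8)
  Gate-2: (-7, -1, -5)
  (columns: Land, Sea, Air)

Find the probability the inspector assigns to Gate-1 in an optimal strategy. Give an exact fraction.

3/7

Row minima: Gate-1 → -4, Gate-2 → -7; maximin = -4.
Column maxima: Land → 4, Sea → -1, Air → 8; minimax = -1.
-4 ≠ -1, so there is no saddle point; optimal play is mixed.
Air is strictly dominated by Land (it gives the inspector strictly more in every row), so the smuggler never plays it.
On the remaining 2×2 (Gate-1, Gate-2 vs Land, Sea):
Let the inspector play Gate-1 with probability p. Expected payoff against Land: 4p + (-7)(1−p) = 11p − 7; against Sea: (-4)p + (-1)(1−p) = −3p − 1.
Setting these equal: 11p − 7 = −3p − 1 ⇒ 14p = 6 ⇒ p = 3/7, and the value is (11)·(3/7) − 7 = -16/7.
For the smuggler: with q = P(Land), equating Gate-1's and Gate-2's payoffs gives 8q − 4 = −6q − 1 ⇒ q = 3/14.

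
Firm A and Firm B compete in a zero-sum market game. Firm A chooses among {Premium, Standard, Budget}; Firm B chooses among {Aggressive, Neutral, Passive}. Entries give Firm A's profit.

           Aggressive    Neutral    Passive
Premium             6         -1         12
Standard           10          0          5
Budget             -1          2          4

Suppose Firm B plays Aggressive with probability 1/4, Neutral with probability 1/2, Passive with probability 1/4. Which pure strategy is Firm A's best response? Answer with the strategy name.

Expected payoff of Premium: (1/4)·6 + (1/2)·(-1) + (1/4)·12 = 4.
Expected payoff of Standard: (1/4)·10 + (1/2)·0 + (1/4)·5 = 15/4.
Expected payoff of Budget: (1/4)·(-1) + (1/2)·2 + (1/4)·4 = 7/4.
The largest is 4, so Firm A's best response is Premium.

Premium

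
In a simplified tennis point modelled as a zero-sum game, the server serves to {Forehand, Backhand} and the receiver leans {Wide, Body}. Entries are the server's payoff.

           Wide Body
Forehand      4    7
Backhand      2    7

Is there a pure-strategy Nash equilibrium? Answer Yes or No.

Row minima: Forehand → 4, Backhand → 2; maximin = 4.
Column maxima: Wide → 4, Body → 7; minimax = 4.
maximin = minimax = 4, so a saddle point exists.

Yes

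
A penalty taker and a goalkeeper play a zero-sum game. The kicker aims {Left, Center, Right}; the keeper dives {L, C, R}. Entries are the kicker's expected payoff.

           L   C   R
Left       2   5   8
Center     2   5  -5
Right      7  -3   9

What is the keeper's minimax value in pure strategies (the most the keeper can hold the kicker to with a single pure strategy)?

Column maxima: L → 7, C → 5, R → 9.
The smallest of these is 5.

5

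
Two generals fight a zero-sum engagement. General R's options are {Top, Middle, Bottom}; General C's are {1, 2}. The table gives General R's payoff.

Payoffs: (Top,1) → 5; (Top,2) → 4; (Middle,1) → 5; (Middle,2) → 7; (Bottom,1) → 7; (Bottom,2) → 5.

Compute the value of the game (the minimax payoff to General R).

Row minima: Top → 4, Middle → 5, Bottom → 5; maximin = 5.
Column maxima: 1 → 7, 2 → 7; minimax = 7.
5 ≠ 7, so there is no saddle point; optimal play is mixed.
Top is strictly dominated by Bottom, so General R never plays it.
On the remaining 2×2 (Middle, Bottom vs 1, 2):
Let General R play Middle with probability p. Expected payoff against 1: 5p + 7(1−p) = −2p + 7; against 2: 7p + 5(1−p) = 2p + 5.
Setting these equal: −2p + 7 = 2p + 5 ⇒ −4p = -2 ⇒ p = 1/2, and the value is (-2)·(1/2) + 7 = 6.
For General C: with q = P(1), equating Middle's and Bottom's payoffs gives −2q + 7 = 2q + 5 ⇒ q = 1/2.

6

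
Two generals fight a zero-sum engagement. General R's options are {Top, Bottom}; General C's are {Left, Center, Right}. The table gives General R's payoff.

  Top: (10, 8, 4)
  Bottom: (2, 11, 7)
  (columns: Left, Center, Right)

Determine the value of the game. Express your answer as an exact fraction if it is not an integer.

Row minima: Top → 4, Bottom → 2; maximin = 4.
Column maxima: Left → 10, Center → 11, Right → 7; minimax = 7.
4 ≠ 7, so there is no saddle point; optimal play is mixed.
Center is strictly dominated by Right (it gives General R strictly more in every row), so General C never plays it.
On the remaining 2×2 (Top, Bottom vs Left, Right):
Let General R play Top with probability p. Expected payoff against Left: 10p + 2(1−p) = 8p + 2; against Right: 4p + 7(1−p) = −3p + 7.
Setting these equal: 8p + 2 = −3p + 7 ⇒ 11p = 5 ⇒ p = 5/11, and the value is (8)·(5/11) + 2 = 62/11.
For General C: with q = P(Left), equating Top's and Bottom's payoffs gives 6q + 4 = −5q + 7 ⇒ q = 3/11.

62/11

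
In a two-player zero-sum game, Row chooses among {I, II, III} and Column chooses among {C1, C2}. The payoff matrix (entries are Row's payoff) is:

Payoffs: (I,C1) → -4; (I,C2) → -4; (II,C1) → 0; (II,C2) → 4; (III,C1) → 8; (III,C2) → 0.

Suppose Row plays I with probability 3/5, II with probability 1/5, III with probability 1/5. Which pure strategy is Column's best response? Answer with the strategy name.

C2

If Column plays C1, Row's expected payoff is (3/5)·(-4) + (1/5)·0 + (1/5)·8 = -4/5.
If Column plays C2, Row's expected payoff is (3/5)·(-4) + (1/5)·4 + (1/5)·0 = -8/5.
Column minimizes Row's payoff; the smallest is -8/5, so the best response is C2.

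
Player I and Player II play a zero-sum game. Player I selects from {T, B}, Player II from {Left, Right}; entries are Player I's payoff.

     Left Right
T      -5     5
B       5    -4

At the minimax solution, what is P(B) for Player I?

10/19

Row minima: T → -5, B → -4; maximin = -4.
Column maxima: Left → 5, Right → 5; minimax = 5.
-4 ≠ 5, so there is no saddle point; optimal play is mixed.
Let Player I play T with probability p. Expected payoff against Left: (-5)p + 5(1−p) = −10p + 5; against Right: 5p + (-4)(1−p) = 9p − 4.
Setting these equal: −10p + 5 = 9p − 4 ⇒ −19p = -9 ⇒ p = 9/19, and the value is (-10)·(9/19) + 5 = 5/19.
For Player II: with q = P(Left), equating T's and B's payoffs gives −10q + 5 = 9q − 4 ⇒ q = 9/19.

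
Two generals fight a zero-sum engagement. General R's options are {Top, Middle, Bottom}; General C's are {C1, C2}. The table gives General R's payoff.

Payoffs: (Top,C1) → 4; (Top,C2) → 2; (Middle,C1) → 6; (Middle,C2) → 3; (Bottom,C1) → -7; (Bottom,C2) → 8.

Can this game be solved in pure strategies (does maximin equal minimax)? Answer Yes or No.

No

Row minima: Top → 2, Middle → 3, Bottom → -7; maximin = 3.
Column maxima: C1 → 6, C2 → 8; minimax = 6.
3 ≠ 6, so no pure-strategy equilibrium exists.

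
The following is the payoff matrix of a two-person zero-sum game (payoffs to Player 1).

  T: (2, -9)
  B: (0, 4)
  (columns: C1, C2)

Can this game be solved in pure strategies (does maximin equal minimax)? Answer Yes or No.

No

Row minima: T → -9, B → 0; maximin = 0.
Column maxima: C1 → 2, C2 → 4; minimax = 2.
0 ≠ 2, so no pure-strategy equilibrium exists.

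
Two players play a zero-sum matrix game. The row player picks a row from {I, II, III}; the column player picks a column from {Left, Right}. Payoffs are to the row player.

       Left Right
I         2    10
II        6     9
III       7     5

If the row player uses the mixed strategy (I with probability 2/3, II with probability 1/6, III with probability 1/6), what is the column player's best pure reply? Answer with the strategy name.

Left

If the column player plays Left, the row player's expected payoff is (2/3)·2 + (1/6)·6 + (1/6)·7 = 7/2.
If the column player plays Right, the row player's expected payoff is (2/3)·10 + (1/6)·9 + (1/6)·5 = 9.
The column player minimizes the row player's payoff; the smallest is 7/2, so the best response is Left.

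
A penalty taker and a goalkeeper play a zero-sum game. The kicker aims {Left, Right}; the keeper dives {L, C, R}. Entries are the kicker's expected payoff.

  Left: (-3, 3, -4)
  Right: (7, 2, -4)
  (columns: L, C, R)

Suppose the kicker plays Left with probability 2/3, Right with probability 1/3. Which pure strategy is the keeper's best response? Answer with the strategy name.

R

If the keeper plays L, the kicker's expected payoff is (2/3)·(-3) + (1/3)·7 = 1/3.
If the keeper plays C, the kicker's expected payoff is (2/3)·3 + (1/3)·2 = 8/3.
If the keeper plays R, the kicker's expected payoff is (2/3)·(-4) + (1/3)·(-4) = -4.
The keeper minimizes the kicker's payoff; the smallest is -4, so the best response is R.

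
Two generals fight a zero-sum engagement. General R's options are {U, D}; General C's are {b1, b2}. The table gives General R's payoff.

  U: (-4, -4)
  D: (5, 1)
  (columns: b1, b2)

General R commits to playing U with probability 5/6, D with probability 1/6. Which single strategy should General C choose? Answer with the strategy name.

If General C plays b1, General R's expected payoff is (5/6)·(-4) + (1/6)·5 = -5/2.
If General C plays b2, General R's expected payoff is (5/6)·(-4) + (1/6)·1 = -19/6.
General C minimizes General R's payoff; the smallest is -19/6, so the best response is b2.

b2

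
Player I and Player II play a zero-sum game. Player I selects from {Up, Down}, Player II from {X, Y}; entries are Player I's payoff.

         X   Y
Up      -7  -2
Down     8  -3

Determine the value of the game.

-37/16

Row minima: Up → -7, Down → -3; maximin = -3.
Column maxima: X → 8, Y → -2; minimax = -2.
-3 ≠ -2, so there is no saddle point; optimal play is mixed.
Let Player I play Up with probability p. Expected payoff against X: (-7)p + 8(1−p) = −15p + 8; against Y: (-2)p + (-3)(1−p) = p − 3.
Setting these equal: −15p + 8 = p − 3 ⇒ −16p = -11 ⇒ p = 11/16, and the value is (-15)·(11/16) + 8 = -37/16.
For Player II: with q = P(X), equating Up's and Down's payoffs gives −5q − 2 = 11q − 3 ⇒ q = 1/16.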